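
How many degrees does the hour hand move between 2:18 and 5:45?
The hour hand moves 0.5 degrees per minute.
Time elapsed: 5:45 - 2:18 = 207 minutes
Angular displacement: 207 x 0.5 = 103.5 degrees

Final answer: 103.5 degrees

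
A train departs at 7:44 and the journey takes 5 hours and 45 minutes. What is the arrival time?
Starting time: 7:44
Adding 45 minutes to 44 minutes: 44 + 45 = 89 minutes = 1 hour and 29 minutes
Adding 5 hours: 7 + 5 + 1 (carry) = 13 - 12 = 1
Final time: 1:29

Final answer: 1:29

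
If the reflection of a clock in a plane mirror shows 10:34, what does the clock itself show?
Reflection across the vertical (12-6) axis maps a hand at angle A degrees to (360 - A) degrees, which sends a reading of T minutes past 12:00 to (720 - T) minutes past 12:00.
Mirror reads 10:34 = 634 minutes past 12:00.
Actual time: (720 - 634) mod 720 = 86 minutes = 1:26.

Final answer: 1:26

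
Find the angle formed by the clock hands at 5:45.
Hour hand position: 5 x 30 + 45 x 0.5 = 172.5 degrees
Minute hand position: 45 x 6 = 270 degrees
Difference: |172.5 - 270| = 97.5 degrees
The angle between the hands is 97.5 degrees

Final answer: 97.5 degrees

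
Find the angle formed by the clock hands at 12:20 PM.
Hour hand position: 0 x 30 + 20 x 0.5 = 10 degrees
Minute hand position: 20 x 6 = 120 degrees
Difference: |10 - 120| = 110 degrees
The angle between the hands is 110 degrees

Final answer: 110 degrees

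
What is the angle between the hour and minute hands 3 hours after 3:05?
First find the time 3 hours after 3:05.
Total minutes: 3 x 60 + 5 + 3 x 60 + 0 = 365.
365 mod 720 = 365 minutes = 6:05.
Now compute the angle at 6:05:
Hour hand: 6 x 30 + 5 x 0.5 = 182.5 degrees
Minute hand: 5 x 6 = 30 degrees
Difference: |182.5 - 30| = 152.5 degrees
The angle is 152.5 degrees

Final answer: 152.5 degrees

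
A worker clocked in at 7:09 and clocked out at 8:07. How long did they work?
From 7:09 to 8:07:
(8 x 60 + 7) - (7 x 60 + 9) = 487 - 429 = 58 minutes
= 58 minutes

Final answer: 58 minutes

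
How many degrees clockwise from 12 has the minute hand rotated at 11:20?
The minute hand moves 6 degrees per minute.
At 11:20: 20 x 6 = 120 degrees

Final answer: 120 degrees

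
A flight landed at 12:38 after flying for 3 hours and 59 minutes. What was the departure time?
Starting time: 12:38 = 38 total minutes past 12:00
Subtracting: 3 hours and 59 minutes = 239 minutes
38 - 239 = -201 (negative, add 12 hours = 720) = 519 minutes
= 8 hours and 39 minutes past 12:00 = 8:39

Final answer: 8:39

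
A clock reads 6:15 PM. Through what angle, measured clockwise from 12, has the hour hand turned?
The hour hand moves 30 degrees per hour and 0.5 degrees per minute.
At 6:15: (6) x 30 + 15 x 0.5 = 180 + 7.5 = 187.5 degrees

Final answer: 187.5 degrees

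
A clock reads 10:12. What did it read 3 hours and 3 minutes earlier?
Starting time: 10:12 = 612 total minutes past 12:00
Subtracting: 3 hours and 3 minutes = 183 minutes
612 - 183 = 429 minutes
= 7 hours and 9 minutes past 12:00 = 7:09

Final answer: 7:09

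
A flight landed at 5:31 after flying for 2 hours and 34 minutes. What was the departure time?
Starting time: 5:31 = 331 total minutes past 12:00
Subtracting: 2 hours and 34 minutes = 154 minutes
331 - 154 = 177 minutes
= 2 hours and 57 minutes past 12:00 = 2:57

Final answer: 2:57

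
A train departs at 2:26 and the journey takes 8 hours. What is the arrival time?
Starting time: 2:26
Adding 0 minutes to 26 minutes: 26 + 0 = 26 minutes
Adding 8 hours: 2 + 8 = 10
Final time: 10:26

Final answer: 10:26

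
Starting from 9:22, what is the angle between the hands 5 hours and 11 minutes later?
First find the time 5 hours and 11 minutes after 9:22.
Total minutes: 9 x 60 + 22 + 5 x 60 + 11 = 873.
873 mod 720 = 153 minutes = 2:33.
Now compute the angle at 2:33:
Hour hand: 2 x 30 + 33 x 0.5 = 76.5 degrees
Minute hand: 33 x 6 = 198 degrees
Difference: |76.5 - 198| = 121.5 degrees
The angle is 121.5 degrees

Final answer: 121.5 degrees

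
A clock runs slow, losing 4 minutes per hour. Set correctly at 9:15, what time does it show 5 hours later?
For every 60 true minutes, the faulty clock advances 60 - 4 = 56 minutes.
True elapsed: 5 hours = 300 minutes.
Faulty clock advances: 300 x 56/60 = 280 minutes (drift: 20 minutes behind).
Shown time: 9:15 + 280 minutes = 1:55.

Final answer: 1:55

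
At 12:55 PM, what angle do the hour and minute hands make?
Hour hand position: 0 x 30 + 55 x 0.5 = 27.5 degrees
Minute hand position: 55 x 6 = 330 degrees
Difference: |27.5 - 330| = 302.5 degrees
Since 302.5 > 180, the smaller angle is 360 - 302.5 = 57.5 degrees

Final answer: 57.5 degrees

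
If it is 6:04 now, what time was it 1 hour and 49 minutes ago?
Starting time: 6:04 = 364 total minutes past 12:00
Subtracting: 1 hour and 49 minutes = 109 minutes
364 - 109 = 255 minutes
= 4 hours and 15 minutes past 12:00 = 4:15

Final answer: 4:15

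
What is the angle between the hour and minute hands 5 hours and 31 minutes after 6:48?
First find the time 5 hours and 31 minutes after 6:48.
Total minutes: 6 x 60 + 48 + 5 x 60 + 31 = 739.
739 mod 720 = 19 minutes = 12:19.
Now compute the angle at 12:19:
Hour hand: 0 x 30 + 19 x 0.5 = 9.5 degrees
Minute hand: 19 x 6 = 114 degrees
Difference: |9.5 - 114| = 104.5 degrees
The angle is 104.5 degrees

Final answer: 104.5 degrees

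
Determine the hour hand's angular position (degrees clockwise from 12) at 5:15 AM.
The hour hand moves 30 degrees per hour and 0.5 degrees per minute.
At 5:15: (5) x 30 + 15 x 0.5 = 150 + 7.5 = 157.5 degrees

Final answer: 157.5 degrees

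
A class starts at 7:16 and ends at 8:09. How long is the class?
From 7:16 to 8:09:
(8 x 60 + 9) - (7 x 60 + 16) = 489 - 436 = 53 minutes
= 53 minutes

Final answer: 53 minutes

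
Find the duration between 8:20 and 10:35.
From 8:20 to 10:35:
(10 x 60 + 35) - (8 x 60 + 20) = 635 - 500 = 135 minutes
= 2 hours and 15 minutes

Final answer: 2 hours and 15 minutes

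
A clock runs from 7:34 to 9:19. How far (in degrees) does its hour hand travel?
The hour hand moves 0.5 degrees per minute.
Time elapsed: 9:19 - 7:34 = 105 minutes
Angular displacement: 105 x 0.5 = 52.5 degrees

Final answer: 52.5 degrees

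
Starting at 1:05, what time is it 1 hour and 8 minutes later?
Starting time: 1:05
Adding 8 minutes to 5 minutes: 5 + 8 = 13 minutes
Adding 1 hour: 1 + 1 = 2
Final time: 2:13

Final answer: 2:13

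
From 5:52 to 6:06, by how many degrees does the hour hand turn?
The hour hand moves 0.5 degrees per minute.
Time elapsed: 6:06 - 5:52 = 14 minutes
Angular displacement: 14 x 0.5 = 7 degrees

Final answer: 7 degrees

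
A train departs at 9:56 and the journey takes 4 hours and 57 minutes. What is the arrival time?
Starting time: 9:56
Adding 57 minutes to 56 minutes: 56 + 57 = 113 minutes = 1 hour and 53 minutes
Adding 4 hours: 9 + 4 + 1 (carry) = 14 - 12 = 2
Final time: 2:53

Final answer: 2:53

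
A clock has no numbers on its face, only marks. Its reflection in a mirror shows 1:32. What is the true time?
Reflection across the vertical (12-6) axis maps a hand at angle A degrees to (360 - A) degrees, which sends a reading of T minutes past 12:00 to (720 - T) minutes past 12:00.
Mirror reads 1:32 = 92 minutes past 12:00.
Actual time: (720 - 92) mod 720 = 628 minutes = 10:28.

Final answer: 10:28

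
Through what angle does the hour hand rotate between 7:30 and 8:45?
The hour hand moves 0.5 degrees per minute.
Time elapsed: 8:45 - 7:30 = 75 minutes
Angular displacement: 75 x 0.5 = 37.5 degrees

Final answer: 37.5 degrees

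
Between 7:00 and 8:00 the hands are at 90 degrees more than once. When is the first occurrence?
At t minutes past 7:00, the hour hand is at 30 x 7 + 0.5t degrees and the minute hand is at 6t degrees.
The smaller angle between them is 90 degrees when |30H - 5.5t| = 90 or |30H - 5.5t| = 270.
With H = 7, solve 30 x 7 - 5.5t = +/- target for each target:
  t = (30 x 7 - 90) / 5.5 = 21.82
  t = (30 x 7 + 90) / 5.5 = 54.55
  t = (30 x 7 - 270) / 5.5 = -10.91 (outside (0, 60))
  t = (30 x 7 + 270) / 5.5 = 87.27 (outside (0, 60))
Valid solutions in (0, 60): {21.82, 54.55} minutes.
The first occurrence is t = 21.82 minutes.
The hands form a 90-degree angle at 21.82 minutes past 7:00.

Final answer: 21.82 minutes past 7:00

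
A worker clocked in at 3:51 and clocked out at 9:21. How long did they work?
From 3:51 to 9:21:
(9 x 60 + 21) - (3 x 60 + 51) = 561 - 231 = 330 minutes
= 5 hours and 30 minutes

Final answer: 5 hours and 30 minutes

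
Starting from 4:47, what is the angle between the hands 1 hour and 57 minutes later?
First find the time 1 hour and 57 minutes after 4:47.
Total minutes: 4 x 60 + 47 + 1 x 60 + 57 = 404.
404 mod 720 = 404 minutes = 6:44.
Now compute the angle at 6:44:
Hour hand: 6 x 30 + 44 x 0.5 = 202 degrees
Minute hand: 44 x 6 = 264 degrees
Difference: |202 - 264| = 62 degrees
The angle is 62 degrees

Final answer: 62 degrees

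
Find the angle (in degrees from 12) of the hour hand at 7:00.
The hour hand moves 30 degrees per hour and 0.5 degrees per minute.
At 7:00: (7) x 30 + 0 x 0.5 = 210 + 0 = 210 degrees

Final answer: 210 degrees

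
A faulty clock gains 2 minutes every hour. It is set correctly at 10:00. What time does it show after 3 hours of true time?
For every 60 true minutes, the faulty clock advances 60 + 2 = 62 minutes.
True elapsed: 3 hours = 180 minutes.
Faulty clock advances: 180 x 62/60 = 186 minutes (drift: 6 minutes ahead).
Shown time: 10:00 + 186 minutes = 1:06.

Final answer: 1:06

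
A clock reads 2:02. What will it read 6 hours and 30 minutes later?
Starting time: 2:02
Adding 30 minutes to 2 minutes: 2 + 30 = 32 minutes
Adding 6 hours: 2 + 6 = 8
Final time: 8:32

Final answer: 8:32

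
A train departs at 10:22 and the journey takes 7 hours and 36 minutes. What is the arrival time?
Starting time: 10:22
Adding 36 minutes to 22 minutes: 22 + 36 = 58 minutes
Adding 7 hours: 10 + 7 = 17 - 12 = 5
Final time: 5:58

Final answer: 5:58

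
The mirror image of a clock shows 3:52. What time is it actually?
Reflection across the vertical (12-6) axis maps a hand at angle A degrees to (360 - A) degrees, which sends a reading of T minutes past 12:00 to (720 - T) minutes past 12:00.
Mirror reads 3:52 = 232 minutes past 12:00.
Actual time: (720 - 232) mod 720 = 488 minutes = 8:08.

Final answer: 8:08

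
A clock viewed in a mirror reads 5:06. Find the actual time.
Reflection across the vertical (12-6) axis maps a hand at angle A degrees to (360 - A) degrees, which sends a reading of T minutes past 12:00 to (720 - T) minutes past 12:00.
Mirror reads 5:06 = 306 minutes past 12:00.
Actual time: (720 - 306) mod 720 = 414 minutes = 6:54.

Final answer: 6:54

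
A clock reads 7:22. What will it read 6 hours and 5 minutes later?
Starting time: 7:22
Adding 5 minutes to 22 minutes: 22 + 5 = 27 minutes
Adding 6 hours: 7 + 6 = 13 - 12 = 1
Final time: 1:27

Final answer: 1:27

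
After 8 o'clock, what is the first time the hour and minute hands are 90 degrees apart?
At t minutes past 8:00, the hour hand is at 30 x 8 + 0.5t degrees and the minute hand is at 6t degrees.
The smaller angle between them is 90 degrees when |30H - 5.5t| = 90 or |30H - 5.5t| = 270.
With H = 8, solve 30 x 8 - 5.5t = +/- target for each target:
  t = (30 x 8 - 90) / 5.5 = 27.27
  t = (30 x 8 + 90) / 5.5 = 60 (outside (0, 60))
  t = (30 x 8 - 270) / 5.5 = -5.45 (outside (0, 60))
  t = (30 x 8 + 270) / 5.5 = 92.73 (outside (0, 60))
Valid solutions in (0, 60): {27.27} minutes.
The first occurrence is t = 27.27 minutes.
The hands form a 90-degree angle at 27.27 minutes past 8:00.

Final answer: 27.27 minutes past 8:00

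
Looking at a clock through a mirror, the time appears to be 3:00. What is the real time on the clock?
Reflection across the vertical (12-6) axis maps a hand at angle A degrees to (360 - A) degrees, which sends a reading of T minutes past 12:00 to (720 - T) minutes past 12:00.
Mirror reads 3:00 = 180 minutes past 12:00.
Actual time: (720 - 180) mod 720 = 540 minutes = 9:00.

Final answer: 9:00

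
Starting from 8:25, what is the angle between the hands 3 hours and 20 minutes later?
First find the time 3 hours and 20 minutes after 8:25.
Total minutes: 8 x 60 + 25 + 3 x 60 + 20 = 705.
705 mod 720 = 705 minutes = 11:45.
Now compute the angle at 11:45:
Hour hand: 11 x 30 + 45 x 0.5 = 352.5 degrees
Minute hand: 45 x 6 = 270 degrees
Difference: |352.5 - 270| = 82.5 degrees
The angle is 82.5 degrees

Final answer: 82.5 degrees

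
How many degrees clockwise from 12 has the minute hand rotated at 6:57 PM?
The minute hand moves 6 degrees per minute.
At 6:57: 57 x 6 = 342 degrees

Final answer: 342 degrees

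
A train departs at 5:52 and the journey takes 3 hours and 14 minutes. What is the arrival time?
Starting time: 5:52
Adding 14 minutes to 52 minutes: 52 + 14 = 66 minutes = 1 hour and 6 minutes
Adding 3 hours: 5 + 3 + 1 (carry) = 9
Final time: 9:06

Final answer: 9:06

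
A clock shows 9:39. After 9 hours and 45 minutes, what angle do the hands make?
First find the time 9 hours and 45 minutes after 9:39.
Total minutes: 9 x 60 + 39 + 9 x 60 + 45 = 1164.
1164 mod 720 = 444 minutes = 7:24.
Now compute the angle at 7:24:
Hour hand: 7 x 30 + 24 x 0.5 = 222 degrees
Minute hand: 24 x 6 = 144 degrees
Difference: |222 - 144| = 78 degrees
The angle is 78 degrees

Final answer: 78 degrees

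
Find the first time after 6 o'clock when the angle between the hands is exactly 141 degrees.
At t minutes past 6:00, the hour hand is at 30 x 6 + 0.5t degrees and the minute hand is at 6t degrees.
The smaller angle between them is 141 degrees when |30H - 5.5t| = 141 or |30H - 5.5t| = 219.
With H = 6, solve 30 x 6 - 5.5t = +/- target for each target:
  t = (30 x 6 - 141) / 5.5 = 7.09
  t = (30 x 6 + 141) / 5.5 = 58.36
  t = (30 x 6 - 219) / 5.5 = -7.09 (outside (0, 60))
  t = (30 x 6 + 219) / 5.5 = 72.55 (outside (0, 60))
Valid solutions in (0, 60): {7.09, 58.36} minutes.
The first occurrence is t = 7.09 minutes.
The hands form a 141-degree angle at 7.09 minutes past 6:00.

Final answer: 7.09 minutes past 6:00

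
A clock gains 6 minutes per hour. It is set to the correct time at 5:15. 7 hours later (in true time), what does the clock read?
For every 60 true minutes, the faulty clock advances 60 + 6 = 66 minutes.
True elapsed: 7 hours = 420 minutes.
Faulty clock advances: 420 x 66/60 = 462 minutes (drift: 42 minutes ahead).
Shown time: 5:15 + 462 minutes = 12:57.

Final answer: 12:57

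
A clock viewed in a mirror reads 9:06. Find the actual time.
Reflection across the vertical (12-6) axis maps a hand at angle A degrees to (360 - A) degrees, which sends a reading of T minutes past 12:00 to (720 - T) minutes past 12:00.
Mirror reads 9:06 = 546 minutes past 12:00.
Actual time: (720 - 546) mod 720 = 174 minutes = 2:54.

Final answer: 2:54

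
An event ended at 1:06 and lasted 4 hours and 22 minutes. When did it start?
Starting time: 1:06 = 66 total minutes past 12:00
Subtracting: 4 hours and 22 minutes = 262 minutes
66 - 262 = -196 (negative, add 12 hours = 720) = 524 minutes
= 8 hours and 44 minutes past 12:00 = 8:44

Final answer: 8:44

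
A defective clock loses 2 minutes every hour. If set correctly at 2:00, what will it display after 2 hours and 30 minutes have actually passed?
For every 60 true minutes, the faulty clock advances 60 - 2 = 58 minutes.
True elapsed: 2 hours and 30 minutes = 150 minutes.
Faulty clock advances: 150 x 58/60 = 145 minutes (drift: 5 minutes behind).
Shown time: 2:00 + 145 minutes = 4:25.

Final answer: 4:25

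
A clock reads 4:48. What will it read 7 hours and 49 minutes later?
Starting time: 4:48
Adding 49 minutes to 48 minutes: 48 + 49 = 97 minutes = 1 hour and 37 minutes
Adding 7 hours: 4 + 7 + 1 (carry) = 12
Final time: 12:37

Final answer: 12:37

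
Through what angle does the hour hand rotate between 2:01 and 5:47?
The hour hand moves 0.5 degrees per minute.
Time elapsed: 5:47 - 2:01 = 226 minutes
Angular displacement: 226 x 0.5 = 113 degrees

Final answer: 113 degrees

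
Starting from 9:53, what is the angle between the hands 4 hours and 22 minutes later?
First find the time 4 hours and 22 minutes after 9:53.
Total minutes: 9 x 60 + 53 + 4 x 60 + 22 = 855.
855 mod 720 = 135 minutes = 2:15.
Now compute the angle at 2:15:
Hour hand: 2 x 30 + 15 x 0.5 = 67.5 degrees
Minute hand: 15 x 6 = 90 degrees
Difference: |67.5 - 90| = 22.5 degrees
The angle is 22.5 degrees

Final answer: 22.5 degrees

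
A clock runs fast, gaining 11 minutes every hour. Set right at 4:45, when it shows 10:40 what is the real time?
For every 60 true minutes, the faulty clock advances 71 minutes, so 1 faulty-clock minute corresponds to 60/71 true minutes.
From 4:45 to 10:40 on the faulty dial is 355 minutes.
True elapsed: 355 x 60/71 = 300 minutes = 5 hours.
True time: 4:45 + 5 hours = 9:45.

Final answer: 9:45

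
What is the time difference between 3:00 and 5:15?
From 3:00 to 5:15:
(5 x 60 + 15) - (3 x 60 + 0) = 315 - 180 = 135 minutes
= 2 hours and 15 minutes

Final answer: 2 hours and 15 minutes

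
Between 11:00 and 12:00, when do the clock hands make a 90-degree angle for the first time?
At t minutes past 11:00, the hour hand is at 30 x 11 + 0.5t degrees and the minute hand is at 6t degrees.
The smaller angle between them is 90 degrees when |30H - 5.5t| = 90 or |30H - 5.5t| = 270.
With H = 11, solve 30 x 11 - 5.5t = +/- target for each target:
  t = (30 x 11 - 90) / 5.5 = 43.64
  t = (30 x 11 + 90) / 5.5 = 76.36 (outside (0, 60))
  t = (30 x 11 - 270) / 5.5 = 10.91
  t = (30 x 11 + 270) / 5.5 = 109.09 (outside (0, 60))
Valid solutions in (0, 60): {10.91, 43.64} minutes.
The first occurrence is t = 10.91 minutes.
The hands form a 90-degree angle at 10.91 minutes past 11:00.

Final answer: 10.91 minutes past 11:00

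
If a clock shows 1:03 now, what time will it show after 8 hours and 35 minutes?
Starting time: 1:03
Adding 35 minutes to 3 minutes: 3 + 35 = 38 minutes
Adding 8 hours: 1 + 8 = 9
Final time: 9:38

Final answer: 9:38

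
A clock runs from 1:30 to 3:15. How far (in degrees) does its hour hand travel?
The hour hand moves 0.5 degrees per minute.
Time elapsed: 3:15 - 1:30 = 105 minutes
Angular displacement: 105 x 0.5 = 52.5 degrees

Final answer: 52.5 degrees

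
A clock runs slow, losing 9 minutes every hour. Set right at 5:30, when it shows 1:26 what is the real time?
For every 60 true minutes, the faulty clock advances 51 minutes, so 1 faulty-clock minute corresponds to 60/51 true minutes.
From 5:30 to 1:26 on the faulty dial is 476 minutes.
True elapsed: 476 x 60/51 = 560 minutes = 9 hours and 20 minutes.
True time: 5:30 + 9 hours and 20 minutes = 2:50.

Final answer: 2:50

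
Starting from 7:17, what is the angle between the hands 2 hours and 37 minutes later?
First find the time 2 hours and 37 minutes after 7:17.
Total minutes: 7 x 60 + 17 + 2 x 60 + 37 = 594.
594 mod 720 = 594 minutes = 9:54.
Now compute the angle at 9:54:
Hour hand: 9 x 30 + 54 x 0.5 = 297 degrees
Minute hand: 54 x 6 = 324 degrees
Difference: |297 - 324| = 27 degrees
The angle is 27 degrees

Final answer: 27 degrees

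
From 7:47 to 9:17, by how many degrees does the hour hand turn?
The hour hand moves 0.5 degrees per minute.
Time elapsed: 9:17 - 7:47 = 90 minutes
Angular displacement: 90 x 0.5 = 45 degrees

Final answer: 45 degrees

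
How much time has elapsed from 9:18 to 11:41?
From 9:18 to 11:41:
(11 x 60 + 41) - (9 x 60 + 18) = 701 - 558 = 143 minutes
= 2 hours and 23 minutes

Final answer: 2 hours and 23 minutes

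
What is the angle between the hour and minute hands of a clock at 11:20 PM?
Hour hand position: 11 x 30 + 20 x 0.5 = 340 degrees
Minute hand position: 20 x 6 = 120 degrees
Difference: |340 - 120| = 220 degrees
Since 220 > 180, the smaller angle is 360 - 220 = 140 degrees

Final answer: 140 degrees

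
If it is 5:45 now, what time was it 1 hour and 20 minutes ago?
Starting time: 5:45 = 345 total minutes past 12:00
Subtracting: 1 hour and 20 minutes = 80 minutes
345 - 80 = 265 minutes
= 4 hours and 25 minutes past 12:00 = 4:25

Final answer: 4:25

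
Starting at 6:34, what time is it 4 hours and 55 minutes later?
Starting time: 6:34
Adding 55 minutes to 34 minutes: 34 + 55 = 89 minutes = 1 hour and 29 minutes
Adding 4 hours: 6 + 4 + 1 (carry) = 11
Final time: 11:29

Final answer: 11:29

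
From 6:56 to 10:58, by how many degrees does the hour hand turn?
The hour hand moves 0.5 degrees per minute.
Time elapsed: 10:58 - 6:56 = 242 minutes
Angular displacement: 242 x 0.5 = 121 degrees

Final answer: 121 degrees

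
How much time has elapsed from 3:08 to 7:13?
From 3:08 to 7:13:
(7 x 60 + 13) - (3 x 60 + 8) = 433 - 188 = 245 minutes
= 4 hours and 5 minutes

Final answer: 4 hours and 5 minutes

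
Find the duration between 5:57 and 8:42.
From 5:57 to 8:42:
(8 x 60 + 42) - (5 x 60 + 57) = 522 - 357 = 165 minutes
= 2 hours and 45 minutes

Final answer: 2 hours and 45 minutes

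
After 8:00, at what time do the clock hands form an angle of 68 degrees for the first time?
At t minutes past 8:00, the hour hand is at 30 x 8 + 0.5t degrees and the minute hand is at 6t degrees.
The smaller angle between them is 68 degrees when |30H - 5.5t| = 68 or |30H - 5.5t| = 292.
With H = 8, solve 30 x 8 - 5.5t = +/- target for each target:
  t = (30 x 8 - 68) / 5.5 = 31.27
  t = (30 x 8 + 68) / 5.5 = 56
  t = (30 x 8 - 292) / 5.5 = -9.45 (outside (0, 60))
  t = (30 x 8 + 292) / 5.5 = 96.73 (outside (0, 60))
Valid solutions in (0, 60): {31.27, 56} minutes.
The first occurrence is t = 31.27 minutes.
The hands form a 68-degree angle at 31.27 minutes past 8:00.

Final answer: 31.27 minutes past 8:00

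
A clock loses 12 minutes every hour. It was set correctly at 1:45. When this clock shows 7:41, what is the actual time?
For every 60 true minutes, the faulty clock advances 48 minutes, so 1 faulty-clock minute corresponds to 60/48 true minutes.
From 1:45 to 7:41 on the faulty dial is 356 minutes.
True elapsed: 356 x 60/48 = 445 minutes = 7 hours and 25 minutes.
True time: 1:45 + 7 hours and 25 minutes = 9:10.

Final answer: 9:10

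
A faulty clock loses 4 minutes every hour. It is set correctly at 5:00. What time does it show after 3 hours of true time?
For every 60 true minutes, the faulty clock advances 60 - 4 = 56 minutes.
True elapsed: 3 hours = 180 minutes.
Faulty clock advances: 180 x 56/60 = 168 minutes (drift: 12 minutes behind).
Shown time: 5:00 + 168 minutes = 7:48.

Final answer: 7:48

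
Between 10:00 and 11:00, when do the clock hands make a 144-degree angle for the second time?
At t minutes past 10:00, the hour hand is at 30 x 10 + 0.5t degrees and the minute hand is at 6t degrees.
The smaller angle between them is 144 degrees when |30H - 5.5t| = 144 or |30H - 5.5t| = 216.
With H = 10, solve 30 x 10 - 5.5t = +/- target for each target:
  t = (30 x 10 - 144) / 5.5 = 28.36
  t = (30 x 10 + 144) / 5.5 = 80.73 (outside (0, 60))
  t = (30 x 10 - 216) / 5.5 = 15.27
  t = (30 x 10 + 216) / 5.5 = 93.82 (outside (0, 60))
Valid solutions in (0, 60): {15.27, 28.36} minutes.
The second occurrence is t = 28.36 minutes.
The hands form a 144-degree angle at 28.36 minutes past 10:00.

Final answer: 28.36 minutes past 10:00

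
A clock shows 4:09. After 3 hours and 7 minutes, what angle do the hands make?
First find the time 3 hours and 7 minutes after 4:09.
Total minutes: 4 x 60 + 9 + 3 x 60 + 7 = 436.
436 mod 720 = 436 minutes = 7:16.
Now compute the angle at 7:16:
Hour hand: 7 x 30 + 16 x 0.5 = 218 degrees
Minute hand: 16 x 6 = 96 degrees
Difference: |218 - 96| = 122 degrees
The angle is 122 degrees

Final answer: 122 degrees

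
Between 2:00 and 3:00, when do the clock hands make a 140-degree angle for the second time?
At t minutes past 2:00, the hour hand is at 30 x 2 + 0.5t degrees and the minute hand is at 6t degrees.
The smaller angle between them is 140 degrees when |30H - 5.5t| = 140 or |30H - 5.5t| = 220.
With H = 2, solve 30 x 2 - 5.5t = +/- target for each target:
  t = (30 x 2 - 140) / 5.5 = -14.55 (outside (0, 60))
  t = (30 x 2 + 140) / 5.5 = 36.36
  t = (30 x 2 - 220) / 5.5 = -29.09 (outside (0, 60))
  t = (30 x 2 + 220) / 5.5 = 50.91
Valid solutions in (0, 60): {36.36, 50.91} minutes.
The second occurrence is t = 50.91 minutes.
The hands form a 140-degree angle at 50.91 minutes past 2:00.

Final answer: 50.91 minutes past 2:00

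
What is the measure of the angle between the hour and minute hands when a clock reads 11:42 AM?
Hour hand position: 11 x 30 + 42 x 0.5 = 351 degrees
Minute hand position: 42 x 6 = 252 degrees
Difference: |351 - 252| = 99 degrees
The angle between the hands is 99 degrees

Final answer: 99 degrees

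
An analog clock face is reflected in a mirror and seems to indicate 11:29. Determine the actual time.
Reflection across the vertical (12-6) axis maps a hand at angle A degrees to (360 - A) degrees, which sends a reading of T minutes past 12:00 to (720 - T) minutes past 12:00.
Mirror reads 11:29 = 689 minutes past 12:00.
Actual time: (720 - 689) mod 720 = 31 minutes = 12:31.

Final answer: 12:31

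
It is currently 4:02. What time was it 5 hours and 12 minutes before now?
Starting time: 4:02 = 242 total minutes past 12:00
Subtracting: 5 hours and 12 minutes = 312 minutes
242 - 312 = -70 (negative, add 12 hours = 720) = 650 minutes
= 10 hours and 50 minutes past 12:00 = 10:50

Final answer: 10:50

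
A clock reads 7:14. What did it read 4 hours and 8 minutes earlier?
Starting time: 7:14 = 434 total minutes past 12:00
Subtracting: 4 hours and 8 minutes = 248 minutes
434 - 248 = 186 minutes
= 3 hours and 6 minutes past 12:00 = 3:06

Final answer: 3:06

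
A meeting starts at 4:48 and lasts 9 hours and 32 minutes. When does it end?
Starting time: 4:48
Adding 32 minutes to 48 minutes: 48 + 32 = 80 minutes = 1 hour and 20 minutes
Adding 9 hours: 4 + 9 + 1 (carry) = 14 - 12 = 2
Final time: 2:20

Final answer: 2:20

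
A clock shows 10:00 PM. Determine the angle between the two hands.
Hour hand position: 10 x 30 + 0 x 0.5 = 300 degrees
Minute hand position: 0 x 6 = 0 degrees
Difference: |300 - 0| = 300 degrees
Since 300 > 180, the smaller angle is 360 - 300 = 60 degrees

Final answer: 60 degrees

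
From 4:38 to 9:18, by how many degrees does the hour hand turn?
The hour hand moves 0.5 degrees per minute.
Time elapsed: 9:18 - 4:38 = 280 minutes
Angular displacement: 280 x 0.5 = 140 degrees

Final answer: 140 degrees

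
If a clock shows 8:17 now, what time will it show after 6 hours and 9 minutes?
Starting time: 8:17
Adding 9 minutes to 17 minutes: 17 + 9 = 26 minutes
Adding 6 hours: 8 + 6 = 14 - 12 = 2
Final time: 2:26

Final answer: 2:26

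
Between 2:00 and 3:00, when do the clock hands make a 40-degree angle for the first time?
At t minutes past 2:00, the hour hand is at 30 x 2 + 0.5t degrees and the minute hand is at 6t degrees.
The smaller angle between them is 40 degrees when |30H - 5.5t| = 40 or |30H - 5.5t| = 320.
With H = 2, solve 30 x 2 - 5.5t = +/- target for each target:
  t = (30 x 2 - 40) / 5.5 = 3.64
  t = (30 x 2 + 40) / 5.5 = 18.18
  t = (30 x 2 - 320) / 5.5 = -47.27 (outside (0, 60))
  t = (30 x 2 + 320) / 5.5 = 69.09 (outside (0, 60))
Valid solutions in (0, 60): {3.64, 18.18} minutes.
The first occurrence is t = 3.64 minutes.
The hands form a 40-degree angle at 3.64 minutes past 2:00.

Final answer: 3.64 minutes past 2:00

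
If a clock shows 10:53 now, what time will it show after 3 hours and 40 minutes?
Starting time: 10:53
Adding 40 minutes to 53 minutes: 53 + 40 = 93 minutes = 1 hour and 33 minutes
Adding 3 hours: 10 + 3 + 1 (carry) = 14 - 12 = 2
Final time: 2:33

Final answer: 2:33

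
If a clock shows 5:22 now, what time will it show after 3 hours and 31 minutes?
Starting time: 5:22
Adding 31 minutes to 22 minutes: 22 + 31 = 53 minutes
Adding 3 hours: 5 + 3 = 8
Final time: 8:53

Final answer: 8:53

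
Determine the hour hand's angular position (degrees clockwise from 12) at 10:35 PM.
The hour hand moves 30 degrees per hour and 0.5 degrees per minute.
At 10:35: (10) x 30 + 35 x 0.5 = 300 + 17.5 = 317.5 degrees

Final answer: 317.5 degrees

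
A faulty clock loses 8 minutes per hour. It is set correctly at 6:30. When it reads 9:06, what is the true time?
For every 60 true minutes, the faulty clock advances 52 minutes, so 1 faulty-clock minute corresponds to 60/52 true minutes.
From 6:30 to 9:06 on the faulty dial is 156 minutes.
True elapsed: 156 x 60/52 = 180 minutes = 3 hours.
True time: 6:30 + 3 hours = 9:30.

Final answer: 9:30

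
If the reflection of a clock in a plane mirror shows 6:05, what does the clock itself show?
Reflection across the vertical (12-6) axis maps a hand at angle A degrees to (360 - A) degrees, which sends a reading of T minutes past 12:00 to (720 - T) minutes past 12:00.
Mirror reads 6:05 = 365 minutes past 12:00.
Actual time: (720 - 365) mod 720 = 355 minutes = 5:55.

Final answer: 5:55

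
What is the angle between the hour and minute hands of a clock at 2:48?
Hour hand position: 2 x 30 + 48 x 0.5 = 84 degrees
Minute hand position: 48 x 6 = 288 degrees
Difference: |84 - 288| = 204 degrees
Since 204 > 180, the smaller angle is 360 - 204 = 156 degrees

Final answer: 156 degrees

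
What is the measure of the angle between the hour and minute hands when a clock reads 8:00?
Hour hand position: 8 x 30 + 0 x 0.5 = 240 degrees
Minute hand position: 0 x 6 = 0 degrees
Difference: |240 - 0| = 240 degrees
Since 240 > 180, the smaller angle is 360 - 240 = 120 degrees

Final answer: 120 degrees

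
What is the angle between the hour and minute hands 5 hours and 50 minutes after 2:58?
First find the time 5 hours and 50 minutes after 2:58.
Total minutes: 2 x 60 + 58 + 5 x 60 + 50 = 528.
528 mod 720 = 528 minutes = 8:48.
Now compute the angle at 8:48:
Hour hand: 8 x 30 + 48 x 0.5 = 264 degrees
Minute hand: 48 x 6 = 288 degrees
Difference: |264 - 288| = 24 degrees
The angle is 24 degrees

Final answer: 24 degrees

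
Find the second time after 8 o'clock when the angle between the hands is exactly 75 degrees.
At t minutes past 8:00, the hour hand is at 30 x 8 + 0.5t degrees and the minute hand is at 6t degrees.
The smaller angle between them is 75 degrees when |30H - 5.5t| = 75 or |30H - 5.5t| = 285.
With H = 8, solve 30 x 8 - 5.5t = +/- target for each target:
  t = (30 x 8 - 75) / 5.5 = 30
  t = (30 x 8 + 75) / 5.5 = 57.27
  t = (30 x 8 - 285) / 5.5 = -8.18 (outside (0, 60))
  t = (30 x 8 + 285) / 5.5 = 95.45 (outside (0, 60))
Valid solutions in (0, 60): {30, 57.27} minutes.
The second occurrence is t = 57.27 minutes.
The hands form a 75-degree angle at 57.27 minutes past 8:00.

Final answer: 57.27 minutes past 8:00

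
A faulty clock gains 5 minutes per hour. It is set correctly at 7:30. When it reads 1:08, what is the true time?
For every 60 true minutes, the faulty clock advances 65 minutes, so 1 faulty-clock minute corresponds to 60/65 true minutes.
From 7:30 to 1:08 on the faulty dial is 338 minutes.
True elapsed: 338 x 60/65 = 312 minutes = 5 hours and 12 minutes.
True time: 7:30 + 5 hours and 12 minutes = 12:42.

Final answer: 12:42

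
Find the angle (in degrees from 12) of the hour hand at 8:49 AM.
The hour hand moves 30 degrees per hour and 0.5 degrees per minute.
At 8:49: (8) x 30 + 49 x 0.5 = 240 + 24.5 = 264.5 degrees

Final answer: 264.5 degrees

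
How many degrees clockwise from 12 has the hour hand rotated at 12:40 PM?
The hour hand moves 30 degrees per hour and 0.5 degrees per minute.
At 12:40: (0) x 30 + 40 x 0.5 = 0 + 20 = 20 degrees

Final answer: 20 degrees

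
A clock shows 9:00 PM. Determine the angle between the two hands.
Hour hand position: 9 x 30 + 0 x 0.5 = 270 degrees
Minute hand position: 0 x 6 = 0 degrees
Difference: |270 - 0| = 270 degrees
Since 270 > 180, the smaller angle is 360 - 270 = 90 degrees

Final answer: 90 degrees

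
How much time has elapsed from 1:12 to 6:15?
From 1:12 to 6:15:
(6 x 60 + 15) - (1 x 60 + 12) = 375 - 72 = 303 minutes
= 5 hours and 3 minutes

Final answer: 5 hours and 3 minutes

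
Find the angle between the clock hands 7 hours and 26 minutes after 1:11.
First find the time 7 hours and 26 minutes after 1:11.
Total minutes: 1 x 60 + 11 + 7 x 60 + 26 = 517.
517 mod 720 = 517 minutes = 8:37.
Now compute the angle at 8:37:
Hour hand: 8 x 30 + 37 x 0.5 = 258.5 degrees
Minute hand: 37 x 6 = 222 degrees
Difference: |258.5 - 222| = 36.5 degrees
The angle is 36.5 degrees

Final answer: 36.5 degrees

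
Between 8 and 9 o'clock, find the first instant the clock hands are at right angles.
At t minutes past 8:00, the hour hand is at 30 x 8 + 0.5t degrees and the minute hand is at 6t degrees.
The smaller angle between them is 90 degrees when |30H - 5.5t| = 90 or |30H - 5.5t| = 270.
With H = 8, solve 30 x 8 - 5.5t = +/- target for each target:
  t = (30 x 8 - 90) / 5.5 = 27.27
  t = (30 x 8 + 90) / 5.5 = 60 (outside (0, 60))
  t = (30 x 8 - 270) / 5.5 = -5.45 (outside (0, 60))
  t = (30 x 8 + 270) / 5.5 = 92.73 (outside (0, 60))
Valid solutions in (0, 60): {27.27} minutes.
First occurrence: t = 27.27 minutes.
The hands are at right angles at 27.27 minutes past 8:00.

Final answer: 27.27 minutes past 8:00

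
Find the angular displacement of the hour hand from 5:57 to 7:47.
The hour hand moves 0.5 degrees per minute.
Time elapsed: 7:47 - 5:57 = 110 minutes
Angular displacement: 110 x 0.5 = 55 degrees

Final answer: 55 degrees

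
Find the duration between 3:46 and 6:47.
From 3:46 to 6:47:
(6 x 60 + 47) - (3 x 60 + 46) = 407 - 226 = 181 minutes
= 3 hours and 1 minute

Final answer: 3 hours and 1 minute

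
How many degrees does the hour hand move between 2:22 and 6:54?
The hour hand moves 0.5 degrees per minute.
Time elapsed: 6:54 - 2:22 = 272 minutes
Angular displacement: 272 x 0.5 = 136 degrees

Final answer: 136 degrees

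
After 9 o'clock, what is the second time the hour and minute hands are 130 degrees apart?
At t minutes past 9:00, the hour hand is at 30 x 9 + 0.5t degrees and the minute hand is at 6t degrees.
The smaller angle between them is 130 degrees when |30H - 5.5t| = 130 or |30H - 5.5t| = 230.
With H = 9, solve 30 x 9 - 5.5t = +/- target for each target:
  t = (30 x 9 - 130) / 5.5 = 25.45
  t = (30 x 9 + 130) / 5.5 = 72.73 (outside (0, 60))
  t = (30 x 9 - 230) / 5.5 = 7.27
  t = (30 x 9 + 230) / 5.5 = 90.91 (outside (0, 60))
Valid solutions in (0, 60): {7.27, 25.45} minutes.
The second occurrence is t = 25.45 minutes.
The hands form a 130-degree angle at 25.45 minutes past 9:00.

Final answer: 25.45 minutes past 9:00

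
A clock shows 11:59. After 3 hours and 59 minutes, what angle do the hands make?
First find the time 3 hours and 59 minutes after 11:59.
Total minutes: 11 x 60 + 59 + 3 x 60 + 59 = 958.
958 mod 720 = 238 minutes = 3:58.
Now compute the angle at 3:58:
Hour hand: 3 x 30 + 58 x 0.5 = 119 degrees
Minute hand: 58 x 6 = 348 degrees
Difference: |119 - 348| = 229 degrees
Smaller angle: 360 - 229 = 131 degrees

Final answer: 131 degrees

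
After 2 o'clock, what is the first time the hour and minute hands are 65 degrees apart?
At t minutes past 2:00, the hour hand is at 30 x 2 + 0.5t degrees and the minute hand is at 6t degrees.
The smaller angle between them is 65 degrees when |30H - 5.5t| = 65 or |30H - 5.5t| = 295.
With H = 2, solve 30 x 2 - 5.5t = +/- target for each target:
  t = (30 x 2 - 65) / 5.5 = -0.91 (outside (0, 60))
  t = (30 x 2 + 65) / 5.5 = 22.73
  t = (30 x 2 - 295) / 5.5 = -42.73 (outside (0, 60))
  t = (30 x 2 + 295) / 5.5 = 64.55 (outside (0, 60))
Valid solutions in (0, 60): {22.73} minutes.
The first occurrence is t = 22.73 minutes.
The hands form a 65-degree angle at 22.73 minutes past 2:00.

Final answer: 22.73 minutes past 2:00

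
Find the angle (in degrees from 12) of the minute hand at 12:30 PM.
The minute hand moves 6 degrees per minute.
At 12:30: 30 x 6 = 180 degrees

Final answer: 180 degrees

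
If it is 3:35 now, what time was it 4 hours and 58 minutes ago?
Starting time: 3:35 = 215 total minutes past 12:00
Subtracting: 4 hours and 58 minutes = 298 minutes
215 - 298 = -83 (negative, add 12 hours = 720) = 637 minutes
= 10 hours and 37 minutes past 12:00 = 10:37

Final answer: 10:37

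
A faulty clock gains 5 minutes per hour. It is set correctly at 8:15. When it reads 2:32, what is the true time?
For every 60 true minutes, the faulty clock advances 65 minutes, so 1 faulty-clock minute corresponds to 60/65 true minutes.
From 8:15 to 2:32 on the faulty dial is 377 minutes.
True elapsed: 377 x 60/65 = 348 minutes = 5 hours and 48 minutes.
True time: 8:15 + 5 hours and 48 minutes = 2:03.

Final answer: 2:03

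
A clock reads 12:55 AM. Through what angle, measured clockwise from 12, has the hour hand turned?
The hour hand moves 30 degrees per hour and 0.5 degrees per minute.
At 12:55: (0) x 30 + 55 x 0.5 = 0 + 27.5 = 27.5 degrees

Final answer: 27.5 degrees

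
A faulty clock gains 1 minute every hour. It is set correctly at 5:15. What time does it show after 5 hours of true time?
For every 60 true minutes, the faulty clock advances 60 + 1 = 61 minutes.
True elapsed: 5 hours = 300 minutes.
Faulty clock advances: 300 x 61/60 = 305 minutes (drift: 5 minutes ahead).
Shown time: 5:15 + 305 minutes = 10:20.

Final answer: 10:20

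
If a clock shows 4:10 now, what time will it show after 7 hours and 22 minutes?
Starting time: 4:10
Adding 22 minutes to 10 minutes: 10 + 22 = 32 minutes
Adding 7 hours: 4 + 7 = 11
Final time: 11:32

Final answer: 11:32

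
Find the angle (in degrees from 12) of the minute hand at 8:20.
The minute hand moves 6 degrees per minute.
At 8:20: 20 x 6 = 120 degrees

Final answer: 120 degrees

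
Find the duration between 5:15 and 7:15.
From 5:15 to 7:15:
(7 x 60 + 15) - (5 x 60 + 15) = 435 - 315 = 120 minutes
= 2 hours

Final answer: 2 hours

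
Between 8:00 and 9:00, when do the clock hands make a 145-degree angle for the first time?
At t minutes past 8:00, the hour hand is at 30 x 8 + 0.5t degrees and the minute hand is at 6t degrees.
The smaller angle between them is 145 degrees when |30H - 5.5t| = 145 or |30H - 5.5t| = 215.
With H = 8, solve 30 x 8 - 5.5t = +/- target for each target:
  t = (30 x 8 - 145) / 5.5 = 17.27
  t = (30 x 8 + 145) / 5.5 = 70 (outside (0, 60))
  t = (30 x 8 - 215) / 5.5 = 4.55
  t = (30 x 8 + 215) / 5.5 = 82.73 (outside (0, 60))
Valid solutions in (0, 60): {4.55, 17.27} minutes.
The first occurrence is t = 4.55 minutes.
The hands form a 145-degree angle at 4.55 minutes past 8:00.

Final answer: 4.55 minutes past 8:00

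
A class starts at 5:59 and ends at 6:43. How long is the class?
From 5:59 to 6:43:
(6 x 60 + 43) - (5 x 60 + 59) = 403 - 359 = 44 minutes
= 44 minutes

Final answer: 44 minutes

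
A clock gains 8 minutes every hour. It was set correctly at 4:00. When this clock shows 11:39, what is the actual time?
For every 60 true minutes, the faulty clock advances 68 minutes, so 1 faulty-clock minute corresponds to 60/68 true minutes.
From 4:00 to 11:39 on the faulty dial is 459 minutes.
True elapsed: 459 x 60/68 = 405 minutes = 6 hours and 45 minutes.
True time: 4:00 + 6 hours and 45 minutes = 10:45.

Final answer: 10:45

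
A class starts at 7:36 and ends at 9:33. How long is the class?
From 7:36 to 9:33:
(9 x 60 + 33) - (7 x 60 + 36) = 573 - 456 = 117 minutes
= 1 hour and 57 minutes

Final answer: 1 hour and 57 minutes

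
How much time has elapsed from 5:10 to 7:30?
From 5:10 to 7:30:
(7 x 60 + 30) - (5 x 60 + 10) = 450 - 310 = 140 minutes
= 2 hours and 20 minutes

Final answer: 2 hours and 20 minutes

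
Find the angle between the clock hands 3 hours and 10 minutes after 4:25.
First find the time 3 hours and 10 minutes after 4:25.
Total minutes: 4 x 60 + 25 + 3 x 60 + 10 = 455.
455 mod 720 = 455 minutes = 7:35.
Now compute the angle at 7:35:
Hour hand: 7 x 30 + 35 x 0.5 = 227.5 degrees
Minute hand: 35 x 6 = 210 degrees
Difference: |227.5 - 210| = 17.5 degrees
The angle is 17.5 degrees

Final answer: 17.5 degrees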